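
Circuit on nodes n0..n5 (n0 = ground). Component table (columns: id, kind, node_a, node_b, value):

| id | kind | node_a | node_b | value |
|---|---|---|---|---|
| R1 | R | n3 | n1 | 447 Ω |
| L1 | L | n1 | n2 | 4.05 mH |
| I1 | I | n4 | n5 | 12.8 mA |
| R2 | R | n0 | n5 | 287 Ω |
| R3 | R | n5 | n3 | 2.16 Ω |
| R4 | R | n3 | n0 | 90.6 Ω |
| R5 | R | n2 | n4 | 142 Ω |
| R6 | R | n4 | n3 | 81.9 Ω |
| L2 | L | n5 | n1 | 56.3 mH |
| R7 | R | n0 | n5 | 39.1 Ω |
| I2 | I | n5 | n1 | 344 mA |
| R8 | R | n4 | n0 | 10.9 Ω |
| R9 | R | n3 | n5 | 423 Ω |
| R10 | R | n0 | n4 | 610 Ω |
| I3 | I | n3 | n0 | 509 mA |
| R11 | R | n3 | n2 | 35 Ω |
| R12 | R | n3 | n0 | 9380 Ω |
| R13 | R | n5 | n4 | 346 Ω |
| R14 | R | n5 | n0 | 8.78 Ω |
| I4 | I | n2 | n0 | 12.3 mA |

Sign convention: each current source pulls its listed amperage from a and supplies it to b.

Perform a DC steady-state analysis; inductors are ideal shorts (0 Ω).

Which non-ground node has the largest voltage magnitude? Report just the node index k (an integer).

3

Element admittances at DC:
  Y(R1) = 0.002237 S between n3,n1
  L1: short n1↔n2 (DC inductor)
  I1: injects 0.0128 A into n5 (from n4)
  Y(R2) = 0.003484 S between n0,n5
  Y(R3) = 0.4630 S between n5,n3
  Y(R4) = 0.01104 S between n3,n0
  Y(R5) = 0.007042 S between n2,n4
  Y(R6) = 0.01221 S between n4,n3
  L2: short n5↔n1 (DC inductor)
  Y(R7) = 0.02558 S between n0,n5
  I2: injects 0.344 A into n1 (from n5)
  Y(R8) = 0.09174 S between n4,n0
  Y(R9) = 0.002364 S between n3,n5
  Y(R10) = 0.001639 S between n0,n4
  I3: injects 0.509 A into n0 (from n3)
  Y(R11) = 0.02857 S between n3,n2
  Y(R12) = 0.0001066 S between n3,n0
  Y(R13) = 0.002890 S between n5,n4
  Y(R14) = 0.1139 S between n5,n0
  I4: injects 0.0123 A into n0 (from n2)
Assemble and solve the 7×7 MNA system:
  V(n1)=-2.865  V(n2)=-2.865  V(n3)=-3.733  V(n4)=-0.7517  V(n5)=-2.865
  i(L1)=0.02224  i(L2)=-0.3198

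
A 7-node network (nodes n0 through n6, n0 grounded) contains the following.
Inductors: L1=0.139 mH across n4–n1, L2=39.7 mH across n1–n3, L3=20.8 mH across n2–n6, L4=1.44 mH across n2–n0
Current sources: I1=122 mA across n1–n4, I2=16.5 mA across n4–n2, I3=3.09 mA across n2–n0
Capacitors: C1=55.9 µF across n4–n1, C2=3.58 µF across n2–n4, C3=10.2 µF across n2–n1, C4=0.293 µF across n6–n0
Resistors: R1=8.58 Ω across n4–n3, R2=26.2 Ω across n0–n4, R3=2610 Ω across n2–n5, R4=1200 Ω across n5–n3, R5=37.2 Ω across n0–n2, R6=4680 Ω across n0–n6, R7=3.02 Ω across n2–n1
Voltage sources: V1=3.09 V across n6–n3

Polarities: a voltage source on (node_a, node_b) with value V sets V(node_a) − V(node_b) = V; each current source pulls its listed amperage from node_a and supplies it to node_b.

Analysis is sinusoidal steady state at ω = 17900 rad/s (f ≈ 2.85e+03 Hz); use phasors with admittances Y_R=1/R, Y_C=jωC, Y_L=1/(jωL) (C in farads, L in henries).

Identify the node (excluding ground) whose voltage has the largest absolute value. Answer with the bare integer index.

6

Apply KCL at each of the 6 non-ground nodes and solve the resulting linear system.
Node n1: branches {L1, I1, C1, L2, R7, C3} → V_1 = -0.01808-0.1123j
Node n2: branches {C2, I2, I3, R3, L3, R5, R7, L4, C3} → V_2 = 0.03420-0.1574j
Node n3: branches {R1, L2, R4, V1} → V_3 = -0.02291-0.3411j
Node n4: branches {L1, I1, C1, R1, C2, I2, R2} → V_4 = -0.009058-0.2739j
Node n5: branches {R3, R4} → V_5 = -0.004921-0.2832j
Node n6: branches {L3, R6, C4, V1} → V_6 = 3.067-0.3411j
Source currents: i(V1)=-0.001951-0.007867j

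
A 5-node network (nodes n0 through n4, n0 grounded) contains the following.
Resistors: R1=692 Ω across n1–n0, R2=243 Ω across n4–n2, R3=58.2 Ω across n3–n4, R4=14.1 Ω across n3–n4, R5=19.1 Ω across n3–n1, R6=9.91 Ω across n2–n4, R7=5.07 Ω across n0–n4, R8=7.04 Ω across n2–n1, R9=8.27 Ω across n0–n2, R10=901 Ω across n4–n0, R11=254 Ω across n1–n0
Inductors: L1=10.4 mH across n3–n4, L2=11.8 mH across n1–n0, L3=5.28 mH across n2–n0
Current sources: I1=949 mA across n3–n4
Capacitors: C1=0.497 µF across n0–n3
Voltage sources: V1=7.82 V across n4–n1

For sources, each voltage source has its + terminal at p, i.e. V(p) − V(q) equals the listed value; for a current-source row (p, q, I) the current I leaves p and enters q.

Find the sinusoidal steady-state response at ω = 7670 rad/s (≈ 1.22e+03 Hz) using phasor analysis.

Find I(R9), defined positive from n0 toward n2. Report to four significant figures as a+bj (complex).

MNA unknowns: 4 node voltages V₁..V_4 plus 1 source current (V1)
R1: Y=0.001445+0.000j on G[1,0]
R2: Y=0.004115+0.000j on G[4,2]
L1: Y=0.000-0.01254j on G[3,4]
R3: Y=0.01718+0.000j on G[3,4]
I1: z[3]−=0.949, z[4]+=0.949
R4: Y=0.07092+0.000j on G[3,4]
L2: Y=0.000-0.01105j on G[1,0]
R5: Y=0.05236+0.000j on G[3,1]
R6: Y=0.1009+0.000j on G[2,4]
L3: Y=0.000-0.02469j on G[2,0]
R7: Y=0.1972+0.000j on G[0,4]
R8: Y=0.1420+0.000j on G[2,1]
C1: Y=0.000+0.003812j on G[0,3]
R9: Y=0.1209+0.000j on G[0,2]
R10: Y=0.001110+0.000j on G[4,0]
R11: Y=0.003937+0.000j on G[1,0]
V1: row V4−V1=7.82, i_V1 at 4,1
solve → V1=-6.375-0.2556j, V2=-2.028-0.3077j, V3=-8.194-0.8935j, V4=1.445-0.2556j
aux → i_V1=-0.5594+0.1099j

0.2452+0.03721j A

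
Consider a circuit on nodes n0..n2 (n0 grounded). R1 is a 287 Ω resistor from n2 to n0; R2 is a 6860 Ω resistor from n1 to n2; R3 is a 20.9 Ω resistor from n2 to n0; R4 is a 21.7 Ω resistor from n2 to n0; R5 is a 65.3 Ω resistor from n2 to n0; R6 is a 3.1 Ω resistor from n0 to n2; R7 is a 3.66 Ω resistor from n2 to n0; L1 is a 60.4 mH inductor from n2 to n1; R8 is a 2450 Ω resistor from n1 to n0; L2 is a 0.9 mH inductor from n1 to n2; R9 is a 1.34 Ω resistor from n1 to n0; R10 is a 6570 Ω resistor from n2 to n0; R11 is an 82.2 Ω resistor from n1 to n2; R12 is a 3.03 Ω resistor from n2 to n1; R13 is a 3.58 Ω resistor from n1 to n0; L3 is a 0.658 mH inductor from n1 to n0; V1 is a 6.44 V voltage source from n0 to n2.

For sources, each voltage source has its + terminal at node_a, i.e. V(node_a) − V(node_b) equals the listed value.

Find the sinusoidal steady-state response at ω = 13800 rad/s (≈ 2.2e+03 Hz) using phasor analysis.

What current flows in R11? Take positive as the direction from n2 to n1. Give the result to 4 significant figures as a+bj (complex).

MNA unknowns: 2 node voltages V₁..V_2 plus 1 source current (V1)
R1: Y=0.003484+0.000j on G[2,0]
R2: Y=0.0001458+0.000j on G[1,2]
R3: Y=0.04785+0.000j on G[2,0]
R4: Y=0.04608+0.000j on G[2,0]
R5: Y=0.01531+0.000j on G[2,0]
R6: Y=0.3226+0.000j on G[0,2]
R7: Y=0.2732+0.000j on G[2,0]
L1: Y=0.000-0.001200j on G[2,1]
R8: Y=0.0004082+0.000j on G[1,0]
L2: Y=0.000-0.08052j on G[1,2]
R9: Y=0.7463+0.000j on G[1,0]
R10: Y=0.0001522+0.000j on G[2,0]
R11: Y=0.01217+0.000j on G[1,2]
R12: Y=0.3300+0.000j on G[2,1]
R13: Y=0.2793+0.000j on G[1,0]
L3: Y=0.000-0.1101j on G[1,0]
V1: row V0−V2=6.44, i_V1 at 0,2
solve → V1=-1.633+0.1556j, V2=-6.440+0.000j
aux → i_V1=-6.222+0.3395j

-0.05848-0.001893j A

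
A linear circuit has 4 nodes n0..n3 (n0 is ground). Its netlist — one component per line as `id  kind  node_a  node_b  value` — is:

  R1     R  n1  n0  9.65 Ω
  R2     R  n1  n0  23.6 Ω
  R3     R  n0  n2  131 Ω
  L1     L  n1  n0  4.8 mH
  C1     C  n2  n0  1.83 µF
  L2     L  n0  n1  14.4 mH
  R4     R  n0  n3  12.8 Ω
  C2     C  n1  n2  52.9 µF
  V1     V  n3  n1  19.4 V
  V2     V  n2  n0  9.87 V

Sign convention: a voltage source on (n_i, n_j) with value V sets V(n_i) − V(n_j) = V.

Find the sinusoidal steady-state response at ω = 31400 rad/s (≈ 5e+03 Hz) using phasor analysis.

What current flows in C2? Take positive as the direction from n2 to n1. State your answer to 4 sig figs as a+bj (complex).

MNA unknowns: 3 node voltages V₁..V_3 plus 2 source currents (V1, V2)
R1: Y=0.1036+0.000j on G[1,0]
R2: Y=0.04237+0.000j on G[1,0]
R3: Y=0.007634+0.000j on G[0,2]
L1: Y=0.000-0.006635j on G[1,0]
C1: Y=0.000+0.05746j on G[2,0]
L2: Y=0.000-0.002212j on G[0,1]
R4: Y=0.07812+0.000j on G[0,3]
C2: Y=0.000+1.661j on G[1,2]
V1: row V3−V1=19.4, i_V1 at 3,1
V2: row V2−V0=9.87, i_V2 at 2,0
solve → V1=9.621+2.222j, V2=9.870+0.000j, V3=29.02+2.222j
aux → i_V1=-2.267-0.1736j, i_V2=-3.767-0.9801j

3.692+0.4130j A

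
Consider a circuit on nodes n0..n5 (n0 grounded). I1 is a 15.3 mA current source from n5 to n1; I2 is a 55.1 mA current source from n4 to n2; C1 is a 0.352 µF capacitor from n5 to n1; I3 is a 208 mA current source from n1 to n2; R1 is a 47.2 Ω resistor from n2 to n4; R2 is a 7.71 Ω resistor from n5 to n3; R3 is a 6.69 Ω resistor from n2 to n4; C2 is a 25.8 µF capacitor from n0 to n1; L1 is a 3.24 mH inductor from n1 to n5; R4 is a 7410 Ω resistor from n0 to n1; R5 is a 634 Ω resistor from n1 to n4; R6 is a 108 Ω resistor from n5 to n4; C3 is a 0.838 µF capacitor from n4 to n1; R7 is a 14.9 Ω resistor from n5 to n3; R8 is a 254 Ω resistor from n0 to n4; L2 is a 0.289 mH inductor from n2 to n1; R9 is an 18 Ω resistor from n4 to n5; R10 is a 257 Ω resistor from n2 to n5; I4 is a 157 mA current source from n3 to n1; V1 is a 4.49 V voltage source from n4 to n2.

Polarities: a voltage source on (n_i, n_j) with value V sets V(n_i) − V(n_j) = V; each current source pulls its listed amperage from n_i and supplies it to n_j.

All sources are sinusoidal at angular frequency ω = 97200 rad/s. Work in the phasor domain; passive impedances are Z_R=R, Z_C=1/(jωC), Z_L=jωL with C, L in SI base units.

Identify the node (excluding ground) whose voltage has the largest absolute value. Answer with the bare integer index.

MNA unknowns: 5 node voltages V₁..V_5 plus 1 source current (V1)
I1: z[5]−=0.0153, z[1]+=0.0153
I2: z[4]−=0.0551, z[2]+=0.0551
C1: Y=0.000+0.03421j on G[5,1]
I3: z[1]−=0.208, z[2]+=0.208
R1: Y=0.02119+0.000j on G[2,4]
R2: Y=0.1297+0.000j on G[5,3]
R3: Y=0.1495+0.000j on G[2,4]
C2: Y=0.000+2.508j on G[0,1]
L1: Y=0.000-0.003175j on G[1,5]
R4: Y=0.0001350+0.000j on G[0,1]
R5: Y=0.001577+0.000j on G[1,4]
R6: Y=0.009259+0.000j on G[5,4]
C3: Y=0.000+0.08145j on G[4,1]
R7: Y=0.06711+0.000j on G[5,3]
R8: Y=0.003937+0.000j on G[0,4]
L2: Y=0.000-0.03560j on G[2,1]
R9: Y=0.05556+0.000j on G[4,5]
R10: Y=0.003891+0.000j on G[2,5]
I4: z[3]−=0.157, z[1]+=0.157
V1: row V4−V2=4.49, i_V1 at 4,2
solve → V1=0.001849-0.001497j, V2=-5.444-1.178j, V3=-4.325+0.4165j, V4=-0.9537-1.178j, V5=-3.527+0.4165j
aux → i_V1=-1.079+0.1877j

2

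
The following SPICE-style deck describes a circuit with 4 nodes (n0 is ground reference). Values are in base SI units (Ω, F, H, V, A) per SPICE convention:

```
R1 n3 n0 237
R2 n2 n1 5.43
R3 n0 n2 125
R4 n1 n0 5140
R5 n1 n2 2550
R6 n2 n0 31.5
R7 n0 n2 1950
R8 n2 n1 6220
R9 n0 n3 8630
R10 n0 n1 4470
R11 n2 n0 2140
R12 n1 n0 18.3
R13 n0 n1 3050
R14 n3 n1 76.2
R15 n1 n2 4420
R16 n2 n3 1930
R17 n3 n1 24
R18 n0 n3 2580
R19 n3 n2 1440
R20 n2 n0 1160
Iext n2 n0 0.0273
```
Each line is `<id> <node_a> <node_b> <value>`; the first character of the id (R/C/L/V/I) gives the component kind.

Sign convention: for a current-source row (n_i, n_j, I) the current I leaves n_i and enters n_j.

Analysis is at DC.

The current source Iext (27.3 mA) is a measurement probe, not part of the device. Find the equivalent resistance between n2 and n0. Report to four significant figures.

Apply KCL at each of the 3 non-ground nodes and solve the resulting linear system.
Node n1: branches {R2, R4, R5, R8, R10, R12, R13, R14, R15, R17} → V_1 = -0.2380
Node n2: branches {R2, R3, R5, R6, R7, R8, R11, R15, R16, R19, R20, Iext} → V_2 = -0.3143
Node n3: branches {R1, R9, R14, R16, R17, R18, R19} → V_3 = -0.2210

R_eq = 11.51 Ω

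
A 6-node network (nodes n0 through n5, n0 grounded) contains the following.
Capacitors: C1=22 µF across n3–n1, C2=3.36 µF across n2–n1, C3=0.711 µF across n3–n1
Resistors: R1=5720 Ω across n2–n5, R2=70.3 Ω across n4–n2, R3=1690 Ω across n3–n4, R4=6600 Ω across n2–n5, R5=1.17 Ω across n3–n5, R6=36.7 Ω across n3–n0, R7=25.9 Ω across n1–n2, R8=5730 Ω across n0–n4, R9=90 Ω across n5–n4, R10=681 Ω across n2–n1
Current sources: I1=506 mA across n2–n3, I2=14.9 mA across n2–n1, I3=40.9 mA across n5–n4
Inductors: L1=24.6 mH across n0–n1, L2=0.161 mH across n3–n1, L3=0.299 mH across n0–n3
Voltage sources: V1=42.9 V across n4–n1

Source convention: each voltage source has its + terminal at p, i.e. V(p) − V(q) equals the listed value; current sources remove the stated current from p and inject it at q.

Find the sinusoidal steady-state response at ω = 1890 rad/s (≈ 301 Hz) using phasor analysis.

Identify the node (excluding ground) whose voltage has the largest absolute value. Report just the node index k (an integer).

Apply KCL at each of the 5 non-ground nodes and solve the resulting linear system.
Node n1: branches {C1, C2, C3, L1, I2, L2, R7, R10, V1} → V_1 = -0.001139-0.2975j
Node n2: branches {R1, C2, R2, R4, I1, I2, R7, R10} → V_2 = 1.616-0.4837j
Node n3: branches {C1, C3, R3, R5, I1, R6, L2, L3} → V_3 = -2.495e-05-0.0006142j
Node n4: branches {R2, R3, R8, R9, I3, V1} → V_4 = 42.90-0.2975j
Node n5: branches {R1, R4, R5, R9, I3} → V_5 = 0.5037-0.004605j
Source currents: i(V1)=-1.050+0.0008337j

4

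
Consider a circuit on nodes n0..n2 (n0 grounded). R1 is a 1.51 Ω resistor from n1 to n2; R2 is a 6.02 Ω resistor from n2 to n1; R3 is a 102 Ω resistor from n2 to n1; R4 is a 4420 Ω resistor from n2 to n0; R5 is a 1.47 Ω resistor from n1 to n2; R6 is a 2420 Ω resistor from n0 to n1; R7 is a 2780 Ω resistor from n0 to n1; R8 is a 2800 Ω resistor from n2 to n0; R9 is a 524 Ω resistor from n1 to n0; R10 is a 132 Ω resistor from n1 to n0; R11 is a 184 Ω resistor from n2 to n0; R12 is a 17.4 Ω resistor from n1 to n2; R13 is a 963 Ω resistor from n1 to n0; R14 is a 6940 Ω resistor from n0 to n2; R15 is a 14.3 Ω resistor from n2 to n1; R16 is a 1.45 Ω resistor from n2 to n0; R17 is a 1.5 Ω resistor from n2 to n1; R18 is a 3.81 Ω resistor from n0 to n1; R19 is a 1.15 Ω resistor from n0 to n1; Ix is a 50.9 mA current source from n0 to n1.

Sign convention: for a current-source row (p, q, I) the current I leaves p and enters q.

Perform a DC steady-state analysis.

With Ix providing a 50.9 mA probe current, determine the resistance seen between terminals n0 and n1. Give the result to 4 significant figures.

R_eq = 0.5959 Ω

Apply KCL at each of the 2 non-ground nodes and solve the resulting linear system.
Node n1: branches {R1, R2, R3, R5, R6, R7, R9, R10, R12, R13, R15, R17, R18, R19, Ix} → V_1 = 0.03033
Node n2: branches {R1, R2, R3, R4, R5, R8, R11, R12, R14, R15, R16, R17} → V_2 = 0.02331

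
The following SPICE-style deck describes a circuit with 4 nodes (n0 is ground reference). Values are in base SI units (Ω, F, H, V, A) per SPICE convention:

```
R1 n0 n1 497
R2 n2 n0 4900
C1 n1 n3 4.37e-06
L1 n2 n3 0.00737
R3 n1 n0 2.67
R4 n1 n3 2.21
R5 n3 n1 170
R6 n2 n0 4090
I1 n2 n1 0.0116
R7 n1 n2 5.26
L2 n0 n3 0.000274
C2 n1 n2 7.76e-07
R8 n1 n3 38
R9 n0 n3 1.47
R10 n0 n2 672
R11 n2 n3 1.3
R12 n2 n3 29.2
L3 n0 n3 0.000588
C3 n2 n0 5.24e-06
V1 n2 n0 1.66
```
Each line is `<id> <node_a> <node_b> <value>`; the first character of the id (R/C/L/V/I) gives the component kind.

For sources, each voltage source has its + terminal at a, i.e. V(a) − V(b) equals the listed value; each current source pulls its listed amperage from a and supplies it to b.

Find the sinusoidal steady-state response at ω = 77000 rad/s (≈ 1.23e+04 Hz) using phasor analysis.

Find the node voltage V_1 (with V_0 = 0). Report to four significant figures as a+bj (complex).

0.7288+0.1061j V

MNA unknowns: 3 node voltages V₁..V_3 plus 1 source current (V1)
R1: Y=0.002012+0.000j on G[0,1]
R2: Y=0.0002041+0.000j on G[2,0]
C1: Y=0.000+0.3365j on G[1,3]
L1: Y=0.000-0.001762j on G[2,3]
R3: Y=0.3745+0.000j on G[1,0]
R4: Y=0.4525+0.000j on G[1,3]
R5: Y=0.005882+0.000j on G[3,1]
R6: Y=0.0002445+0.000j on G[2,0]
I1: z[2]−=0.0116, z[1]+=0.0116
R7: Y=0.1901+0.000j on G[1,2]
L2: Y=0.000-0.04740j on G[0,3]
C2: Y=0.000+0.05975j on G[1,2]
R8: Y=0.02632+0.000j on G[1,3]
R9: Y=0.6803+0.000j on G[0,3]
R10: Y=0.001488+0.000j on G[0,2]
R11: Y=0.7692+0.000j on G[2,3]
R12: Y=0.03425+0.000j on G[2,3]
L3: Y=0.000-0.02209j on G[0,3]
C3: Y=0.000+0.4035j on G[2,0]
V1: row V2−V0=1.66, i_V1 at 2,0
solve → V1=0.7288+0.1061j, V2=1.660+0.000j, V3=0.8437+0.03553j
aux → i_V1=-0.8540-0.6753j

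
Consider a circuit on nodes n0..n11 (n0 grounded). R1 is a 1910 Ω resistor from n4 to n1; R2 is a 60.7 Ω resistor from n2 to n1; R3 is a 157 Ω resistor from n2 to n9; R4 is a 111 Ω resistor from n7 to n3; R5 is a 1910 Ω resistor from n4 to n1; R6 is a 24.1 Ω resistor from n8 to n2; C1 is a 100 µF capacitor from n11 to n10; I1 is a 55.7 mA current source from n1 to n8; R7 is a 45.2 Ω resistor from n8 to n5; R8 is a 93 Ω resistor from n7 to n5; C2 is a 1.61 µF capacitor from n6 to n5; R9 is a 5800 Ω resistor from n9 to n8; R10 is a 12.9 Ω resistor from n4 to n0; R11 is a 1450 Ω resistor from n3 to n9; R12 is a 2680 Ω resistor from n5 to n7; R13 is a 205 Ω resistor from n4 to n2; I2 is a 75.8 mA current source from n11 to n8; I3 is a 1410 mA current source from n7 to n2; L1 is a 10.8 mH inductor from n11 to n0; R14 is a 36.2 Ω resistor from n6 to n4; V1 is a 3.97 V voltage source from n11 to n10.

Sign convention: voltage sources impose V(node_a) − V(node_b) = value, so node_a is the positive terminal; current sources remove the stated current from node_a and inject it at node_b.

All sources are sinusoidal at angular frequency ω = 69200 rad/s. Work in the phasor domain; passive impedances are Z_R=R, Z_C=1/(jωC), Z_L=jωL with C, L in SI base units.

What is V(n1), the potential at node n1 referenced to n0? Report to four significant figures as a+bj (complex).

Apply KCL at each of the 11 non-ground nodes and solve the resulting linear system.
Node n1: branches {R1, R2, R5, I1} → V_1 = 53.17+1.401j
Node n2: branches {R2, R3, R6, R13, I3} → V_2 = 59.87+1.490j
Node n3: branches {R4, R11} → V_3 = -113.8+2.008j
Node n4: branches {R1, R5, R10, R13, R14} → V_4 = 0.9778+0.000j
Node n5: branches {R7, R8, C2, R12} → V_5 = -8.734+2.072j
Node n6: branches {C2, R14} → V_6 = -8.655-0.3162j
Node n7: branches {R4, R8, R12, I3} → V_7 = -125.8+2.044j
Node n8: branches {R6, I1, R7, R9, I2} → V_8 = 38.09+1.692j
Node n9: branches {R3, R9, R11} → V_9 = 42.79+1.544j
Node n10: branches {C1, V1} → V_10 = -3.970-56.65j
Node n11: branches {C1, I2, L1, V1} → V_11 = 0.000-56.65j
Source currents: i(V1)=0.000-27.47j

53.17+1.401j V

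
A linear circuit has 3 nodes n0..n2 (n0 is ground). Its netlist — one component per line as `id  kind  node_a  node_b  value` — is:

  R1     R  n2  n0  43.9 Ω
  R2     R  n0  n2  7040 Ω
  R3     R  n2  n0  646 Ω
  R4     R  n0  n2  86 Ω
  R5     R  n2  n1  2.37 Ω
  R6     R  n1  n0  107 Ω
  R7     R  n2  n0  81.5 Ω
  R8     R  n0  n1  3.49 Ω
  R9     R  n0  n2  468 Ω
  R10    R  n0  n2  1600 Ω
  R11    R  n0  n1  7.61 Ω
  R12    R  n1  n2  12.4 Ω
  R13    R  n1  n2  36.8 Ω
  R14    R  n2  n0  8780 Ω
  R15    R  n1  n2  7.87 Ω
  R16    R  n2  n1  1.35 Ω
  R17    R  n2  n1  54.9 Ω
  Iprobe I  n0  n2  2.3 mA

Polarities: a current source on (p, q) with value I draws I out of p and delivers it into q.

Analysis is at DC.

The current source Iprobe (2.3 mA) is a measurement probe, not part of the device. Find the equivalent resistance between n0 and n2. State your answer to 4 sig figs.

MNA unknowns: 2 node voltages V₁..V_2
R1: Y=0.02278 on G[2,0]
R2: Y=0.0001420 on G[0,2]
R3: Y=0.001548 on G[2,0]
R4: Y=0.01163 on G[0,2]
R5: Y=0.4219 on G[2,1]
R6: Y=0.009346 on G[1,0]
R7: Y=0.01227 on G[2,0]
R8: Y=0.2865 on G[0,1]
R9: Y=0.002137 on G[0,2]
R10: Y=0.0006250 on G[0,2]
R11: Y=0.1314 on G[0,1]
R12: Y=0.08065 on G[1,2]
R13: Y=0.02717 on G[1,2]
R14: Y=0.0001139 on G[2,0]
R15: Y=0.1271 on G[1,2]
R16: Y=0.7407 on G[2,1]
R17: Y=0.01821 on G[2,1]
Iprobe: z[0]−=0.0023, z[2]+=0.0023
solve → V1=0.004656, V2=0.006061

R_eq = 2.635 Ω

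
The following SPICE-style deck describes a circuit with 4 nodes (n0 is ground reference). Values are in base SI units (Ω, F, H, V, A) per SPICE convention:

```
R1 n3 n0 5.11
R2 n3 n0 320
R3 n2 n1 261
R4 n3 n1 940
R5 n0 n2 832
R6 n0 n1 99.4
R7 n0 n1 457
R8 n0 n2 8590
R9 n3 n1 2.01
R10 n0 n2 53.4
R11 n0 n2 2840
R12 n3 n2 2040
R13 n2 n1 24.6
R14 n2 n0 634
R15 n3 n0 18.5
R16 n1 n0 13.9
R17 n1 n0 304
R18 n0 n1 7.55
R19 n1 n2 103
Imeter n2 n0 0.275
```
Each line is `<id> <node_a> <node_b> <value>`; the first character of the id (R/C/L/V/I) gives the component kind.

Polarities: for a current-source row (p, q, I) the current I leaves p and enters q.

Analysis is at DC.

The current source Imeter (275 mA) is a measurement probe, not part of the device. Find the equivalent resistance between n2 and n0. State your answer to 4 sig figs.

R_eq = 14.30 Ω

Apply KCL at each of the 3 non-ground nodes and solve the resulting linear system.
Node n1: branches {R3, R4, R6, R7, R9, R13, R16, R17, R18, R19} → V_1 = -0.4849
Node n2: branches {R3, R5, R8, R10, R11, R12, R13, R14, R19, Imeter} → V_2 = -3.932
Node n3: branches {R1, R2, R4, R9, R12, R15} → V_3 = -0.3241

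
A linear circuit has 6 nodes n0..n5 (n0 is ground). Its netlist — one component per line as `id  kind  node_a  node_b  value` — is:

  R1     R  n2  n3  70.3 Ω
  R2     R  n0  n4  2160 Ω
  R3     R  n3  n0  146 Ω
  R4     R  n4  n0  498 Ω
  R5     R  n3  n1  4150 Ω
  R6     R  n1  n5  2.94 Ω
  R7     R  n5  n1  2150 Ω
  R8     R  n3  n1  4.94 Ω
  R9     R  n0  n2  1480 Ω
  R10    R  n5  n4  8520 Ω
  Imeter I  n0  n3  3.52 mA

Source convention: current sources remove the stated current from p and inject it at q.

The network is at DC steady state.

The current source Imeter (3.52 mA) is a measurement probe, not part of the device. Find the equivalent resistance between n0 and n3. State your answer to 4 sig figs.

MNA unknowns: 5 node voltages V₁..V_5
R1: Y=0.01422 on G[2,3]
R2: Y=0.0004630 on G[0,4]
R3: Y=0.006849 on G[3,0]
R4: Y=0.002008 on G[4,0]
R5: Y=0.0002410 on G[3,1]
R6: Y=0.3401 on G[1,5]
R7: Y=0.0004651 on G[5,1]
R8: Y=0.2024 on G[3,1]
R9: Y=0.0006757 on G[0,2]
R10: Y=0.0001174 on G[5,4]
Imeter: z[0]−=0.00352, z[3]+=0.00352
solve → V1=0.4625, V2=0.4418, V3=0.4628, V4=0.02097, V5=0.4624

R_eq = 131.5 Ω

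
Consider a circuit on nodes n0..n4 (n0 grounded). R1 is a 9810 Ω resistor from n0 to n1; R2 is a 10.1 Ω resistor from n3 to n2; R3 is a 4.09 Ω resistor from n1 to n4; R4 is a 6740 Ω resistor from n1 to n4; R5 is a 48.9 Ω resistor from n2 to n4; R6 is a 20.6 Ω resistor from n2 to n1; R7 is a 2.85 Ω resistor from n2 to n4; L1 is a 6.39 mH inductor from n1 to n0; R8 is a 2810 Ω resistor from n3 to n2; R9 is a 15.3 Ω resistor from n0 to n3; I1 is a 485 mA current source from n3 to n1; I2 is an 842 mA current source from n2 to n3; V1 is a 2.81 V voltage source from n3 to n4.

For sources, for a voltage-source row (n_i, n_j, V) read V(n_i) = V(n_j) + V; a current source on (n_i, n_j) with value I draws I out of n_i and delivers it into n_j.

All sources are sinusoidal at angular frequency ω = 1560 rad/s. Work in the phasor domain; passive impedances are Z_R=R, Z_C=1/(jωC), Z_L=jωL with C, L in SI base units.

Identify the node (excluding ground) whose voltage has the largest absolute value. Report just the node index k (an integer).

2

Element admittances at ω=1560 rad/s:
  Y(R1) = 0.0001019+0.000j S between n0,n1
  Y(R2) = 0.09901+0.000j S between n3,n2
  Y(R3) = 0.2445+0.000j S between n1,n4
  Y(R4) = 0.0001484+0.000j S between n1,n4
  Y(R5) = 0.02045+0.000j S between n2,n4
  Y(R6) = 0.04854+0.000j S between n2,n1
  Y(R7) = 0.3509+0.000j S between n2,n4
  Y(L1) = 0.000-0.1003j S between n1,n0
  Y(R8) = 0.0003559+0.000j S between n3,n2
  Y(R9) = 0.06536+0.000j S between n0,n3
  I1: injects 0.485 A into n1 (from n3)
  I2: injects 0.842 A into n3 (from n2)
  V1: constraint V(n3)−V(n4) = 2.81
Assemble and solve the 5×5 MNA system:
  V(n1)=-0.2891-0.5431j  V(n2)=-2.902-0.4522j  V(n3)=0.8341-0.4429j  V(n4)=-1.976-0.4429j
  i(V1)=-0.06876+0.02801j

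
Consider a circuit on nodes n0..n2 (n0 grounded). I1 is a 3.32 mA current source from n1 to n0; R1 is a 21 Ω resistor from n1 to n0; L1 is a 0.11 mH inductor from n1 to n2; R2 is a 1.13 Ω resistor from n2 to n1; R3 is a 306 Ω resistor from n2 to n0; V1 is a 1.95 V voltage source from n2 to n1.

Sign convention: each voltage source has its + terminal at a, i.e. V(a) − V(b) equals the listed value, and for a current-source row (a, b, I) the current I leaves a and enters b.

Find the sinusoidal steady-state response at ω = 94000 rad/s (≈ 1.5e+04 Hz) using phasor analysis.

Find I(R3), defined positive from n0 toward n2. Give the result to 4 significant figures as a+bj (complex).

-0.005750+0.000j A

MNA unknowns: 2 node voltages V₁..V_2 plus 1 source current (V1)
I1: z[1]−=0.00332, z[0]+=0.00332
R1: Y=0.04762+0.000j on G[1,0]
L1: Y=0.000-0.09671j on G[1,2]
R2: Y=0.8850+0.000j on G[2,1]
R3: Y=0.003268+0.000j on G[2,0]
V1: row V2−V1=1.95, i_V1 at 2,1
solve → V1=-0.1905+0.000j, V2=1.760+0.000j
aux → i_V1=-1.731+0.1886j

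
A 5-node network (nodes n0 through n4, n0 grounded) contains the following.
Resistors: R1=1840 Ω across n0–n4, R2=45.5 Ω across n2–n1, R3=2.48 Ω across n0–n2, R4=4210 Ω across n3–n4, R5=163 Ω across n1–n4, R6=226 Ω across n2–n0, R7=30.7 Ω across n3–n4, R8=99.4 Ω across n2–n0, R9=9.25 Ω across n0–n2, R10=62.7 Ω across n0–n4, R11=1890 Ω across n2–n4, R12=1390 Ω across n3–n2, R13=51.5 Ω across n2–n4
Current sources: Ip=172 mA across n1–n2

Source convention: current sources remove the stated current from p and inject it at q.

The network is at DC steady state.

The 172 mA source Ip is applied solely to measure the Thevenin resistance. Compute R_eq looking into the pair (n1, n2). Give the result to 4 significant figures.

R_eq = 36.72 Ω

Element admittances at DC:
  Y(R1) = 0.0005435 S between n0,n4
  Y(R2) = 0.02198 S between n2,n1
  Y(R3) = 0.4032 S between n0,n2
  Y(R4) = 0.0002375 S between n3,n4
  Y(R5) = 0.006135 S between n1,n4
  Y(R6) = 0.004425 S between n2,n0
  Y(R7) = 0.03257 S between n3,n4
  Y(R8) = 0.01006 S between n2,n0
  Y(R9) = 0.1081 S between n0,n2
  Y(R10) = 0.01595 S between n0,n4
  Y(R11) = 0.0005291 S between n2,n4
  Y(R12) = 0.0007194 S between n3,n2
  Y(R13) = 0.01942 S between n2,n4
  Ip: injects 0.172 A into n2 (from n1)
Assemble and solve the 4×4 MNA system:
  V(n1)=-6.288  V(n2)=0.02755  V(n3)=-0.8588  V(n4)=-0.8783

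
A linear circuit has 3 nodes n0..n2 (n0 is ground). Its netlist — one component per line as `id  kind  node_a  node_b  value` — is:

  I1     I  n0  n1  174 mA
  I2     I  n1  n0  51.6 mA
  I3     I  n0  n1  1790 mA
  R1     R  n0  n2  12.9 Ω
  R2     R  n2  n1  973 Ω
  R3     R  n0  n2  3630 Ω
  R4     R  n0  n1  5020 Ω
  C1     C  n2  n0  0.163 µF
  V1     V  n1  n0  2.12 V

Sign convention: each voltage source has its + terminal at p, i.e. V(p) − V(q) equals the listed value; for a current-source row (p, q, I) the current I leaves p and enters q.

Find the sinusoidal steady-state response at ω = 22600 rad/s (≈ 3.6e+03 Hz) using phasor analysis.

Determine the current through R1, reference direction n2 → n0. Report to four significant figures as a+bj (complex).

0.002138-9.993e-05j A

Element admittances at ω=22600 rad/s:
  I1: injects 0.174 A into n1 (from n0)
  I2: injects 0.0516 A into n0 (from n1)
  I3: injects 1.79 A into n1 (from n0)
  Y(R1) = 0.07752+0.000j S between n0,n2
  Y(R2) = 0.001028+0.000j S between n2,n1
  Y(R3) = 0.0002755+0.000j S between n0,n2
  Y(R4) = 0.0001992+0.000j S between n0,n1
  Y(C1) = 0.000+0.003684j S between n2,n0
  V1: constraint V(n1)−V(n0) = 2.12
Assemble and solve the 3×3 MNA system:
  V(n1)=2.120+0.000j  V(n2)=0.02758-0.001289j
  i(V1)=1.910-1.325e-06j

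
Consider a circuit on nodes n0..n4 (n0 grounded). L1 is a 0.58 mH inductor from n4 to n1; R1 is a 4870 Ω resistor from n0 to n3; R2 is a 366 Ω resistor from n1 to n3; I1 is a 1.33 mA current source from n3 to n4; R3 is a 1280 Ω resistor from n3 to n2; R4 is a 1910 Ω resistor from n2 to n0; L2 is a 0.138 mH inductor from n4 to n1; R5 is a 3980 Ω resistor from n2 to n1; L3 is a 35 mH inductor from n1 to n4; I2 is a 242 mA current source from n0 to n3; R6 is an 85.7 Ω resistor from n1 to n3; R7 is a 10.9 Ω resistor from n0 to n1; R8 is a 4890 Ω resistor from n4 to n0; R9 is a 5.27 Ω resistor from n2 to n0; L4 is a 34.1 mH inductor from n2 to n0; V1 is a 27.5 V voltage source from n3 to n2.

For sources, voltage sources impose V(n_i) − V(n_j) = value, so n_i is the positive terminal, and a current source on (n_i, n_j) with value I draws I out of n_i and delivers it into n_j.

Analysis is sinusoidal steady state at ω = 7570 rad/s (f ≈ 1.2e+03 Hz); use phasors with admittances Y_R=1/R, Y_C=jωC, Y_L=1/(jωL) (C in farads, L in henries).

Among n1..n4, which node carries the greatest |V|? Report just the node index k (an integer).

Apply KCL at each of the 4 non-ground nodes and solve the resulting linear system.
Node n1: branches {L1, R2, L2, R5, L3, R6, R7} → V_1 = 3.656-0.001373j
Node n2: branches {R3, R4, R5, R9, L4, V1} → V_2 = -0.5236-0.009985j
Node n3: branches {R1, R2, I1, R3, I2, R6, V1} → V_3 = 26.98-0.009985j
Node n4: branches {L1, I1, L2, L3, R8} → V_4 = 3.656-0.0008835j
Source currents: i(V1)=-0.1222+0.0001261j

3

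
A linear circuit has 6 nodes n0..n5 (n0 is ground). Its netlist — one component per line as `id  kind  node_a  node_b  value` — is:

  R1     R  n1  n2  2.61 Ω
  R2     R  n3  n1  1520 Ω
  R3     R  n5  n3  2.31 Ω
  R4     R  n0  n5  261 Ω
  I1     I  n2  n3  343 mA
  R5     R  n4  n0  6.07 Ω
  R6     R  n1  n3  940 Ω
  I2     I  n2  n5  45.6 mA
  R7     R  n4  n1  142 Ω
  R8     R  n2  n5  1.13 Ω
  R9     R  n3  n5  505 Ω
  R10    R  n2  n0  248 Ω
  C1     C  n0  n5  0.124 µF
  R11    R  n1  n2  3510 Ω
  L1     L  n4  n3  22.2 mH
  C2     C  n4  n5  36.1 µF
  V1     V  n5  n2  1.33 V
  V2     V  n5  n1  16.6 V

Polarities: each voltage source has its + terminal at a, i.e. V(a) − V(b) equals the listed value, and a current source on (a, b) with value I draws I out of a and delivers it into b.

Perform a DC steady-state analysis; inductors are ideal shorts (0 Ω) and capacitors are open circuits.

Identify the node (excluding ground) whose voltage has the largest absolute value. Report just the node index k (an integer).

MNA unknowns: 5 node voltages V₁..V_5 plus 3 source currents (L1, V1, V2)
R1: Y=0.3831 on G[1,2]
R2: Y=0.0006579 on G[3,1]
R3: Y=0.4329 on G[5,3]
R4: Y=0.003831 on G[0,5]
I1: z[2]−=0.343, z[3]+=0.343
R5: Y=0.1647 on G[4,0]
R6: Y=0.001064 on G[1,3]
I2: z[2]−=0.0456, z[5]+=0.0456
R7: Y=0.007042 on G[4,1]
R8: Y=0.8850 on G[2,5]
R9: Y=0.001980 on G[3,5]
R10: Y=0.004032 on G[2,0]
C1: Y=0.000 on G[0,5]
R11: Y=0.0002849 on G[1,2]
L1: row V4−V3=0, i_L1 at 4,3
C2: Y=0.000 on G[4,5]
V1: row V5−V2=1.33, i_V1 at 5,2
V2: row V5−V1=16.6, i_V2 at 5,1
solve → V1=-16.98, V2=-1.706, V3=0.05050, V4=0.05050, V5=-0.3760
aux → i_L1=-0.1282, i_V1=5.060, i_V2=-6.004

1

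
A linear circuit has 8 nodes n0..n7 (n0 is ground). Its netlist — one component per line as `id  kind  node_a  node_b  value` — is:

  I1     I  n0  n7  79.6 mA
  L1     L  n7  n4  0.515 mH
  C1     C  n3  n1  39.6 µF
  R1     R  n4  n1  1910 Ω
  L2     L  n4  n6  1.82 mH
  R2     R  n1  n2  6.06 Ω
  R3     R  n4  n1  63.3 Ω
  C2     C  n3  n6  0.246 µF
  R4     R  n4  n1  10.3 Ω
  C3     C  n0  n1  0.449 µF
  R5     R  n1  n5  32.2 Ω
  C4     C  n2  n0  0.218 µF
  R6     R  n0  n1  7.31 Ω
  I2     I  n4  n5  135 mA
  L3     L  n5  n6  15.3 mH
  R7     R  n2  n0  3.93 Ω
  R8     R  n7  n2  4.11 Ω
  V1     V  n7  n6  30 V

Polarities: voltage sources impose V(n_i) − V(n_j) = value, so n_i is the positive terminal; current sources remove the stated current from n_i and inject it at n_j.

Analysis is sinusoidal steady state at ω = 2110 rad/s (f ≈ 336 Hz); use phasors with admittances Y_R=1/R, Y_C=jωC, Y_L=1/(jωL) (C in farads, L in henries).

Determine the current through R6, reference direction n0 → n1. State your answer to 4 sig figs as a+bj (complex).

Element admittances at ω=2110 rad/s:
  I1: injects 0.0796 A into n7 (from n0)
  Y(L1) = 0.000-0.9203j S between n7,n4
  Y(C1) = 0.000+0.08356j S between n3,n1
  Y(R1) = 0.0005236+0.000j S between n4,n1
  Y(L2) = 0.000-0.2604j S between n4,n6
  Y(R2) = 0.1650+0.000j S between n1,n2
  Y(R3) = 0.01580+0.000j S between n4,n1
  Y(C2) = 0.000+0.0005191j S between n3,n6
  Y(R4) = 0.09709+0.000j S between n4,n1
  Y(C3) = 0.000+0.0009474j S between n0,n1
  Y(R5) = 0.03106+0.000j S between n1,n5
  Y(C4) = 0.000+0.0004600j S between n2,n0
  Y(R6) = 0.1368+0.000j S between n0,n1
  I2: injects 0.135 A into n5 (from n4)
  Y(L3) = 0.000-0.03098j S between n5,n6
  Y(R7) = 0.2545+0.000j S between n2,n0
  Y(R8) = 0.2433+0.000j S between n7,n2
  V1: constraint V(n7)−V(n6) = 30
Assemble and solve the 8×8 MNA system:
  V(n1)=-1.295+0.5709j  V(n2)=1.010-0.3039j  V(n3)=-1.449+0.5599j  V(n4)=-3.151-1.149j  V(n5)=-12.51+14.39j  V(n6)=-26.37-1.213j  V(n7)=3.631-1.213j
  i(V1)=-0.4991+6.462j

0.1771-0.07809j A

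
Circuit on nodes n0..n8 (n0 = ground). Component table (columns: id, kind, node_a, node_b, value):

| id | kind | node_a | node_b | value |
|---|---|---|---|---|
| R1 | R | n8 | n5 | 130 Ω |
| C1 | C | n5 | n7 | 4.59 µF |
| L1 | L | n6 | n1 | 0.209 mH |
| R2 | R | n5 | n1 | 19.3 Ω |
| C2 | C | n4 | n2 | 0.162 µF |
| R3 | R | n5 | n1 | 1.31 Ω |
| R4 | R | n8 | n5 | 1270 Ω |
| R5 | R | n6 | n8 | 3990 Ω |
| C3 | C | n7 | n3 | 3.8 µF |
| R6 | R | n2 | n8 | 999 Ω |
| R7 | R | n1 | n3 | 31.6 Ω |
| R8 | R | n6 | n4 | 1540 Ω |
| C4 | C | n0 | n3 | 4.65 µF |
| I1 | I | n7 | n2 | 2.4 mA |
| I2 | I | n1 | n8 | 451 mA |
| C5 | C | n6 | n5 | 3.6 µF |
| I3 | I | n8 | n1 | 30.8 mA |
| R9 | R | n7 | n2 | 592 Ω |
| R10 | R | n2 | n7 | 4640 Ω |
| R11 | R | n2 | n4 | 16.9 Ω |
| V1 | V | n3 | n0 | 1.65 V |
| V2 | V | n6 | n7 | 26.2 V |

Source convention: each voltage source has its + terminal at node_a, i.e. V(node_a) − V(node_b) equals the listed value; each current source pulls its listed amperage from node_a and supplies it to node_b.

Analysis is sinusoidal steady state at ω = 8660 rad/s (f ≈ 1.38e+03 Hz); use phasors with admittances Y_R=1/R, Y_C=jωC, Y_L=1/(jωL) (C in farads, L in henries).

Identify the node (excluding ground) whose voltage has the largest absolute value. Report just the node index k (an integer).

Element admittances at ω=8660 rad/s:
  Y(R1) = 0.007692+0.000j S between n8,n5
  Y(C1) = 0.000+0.03975j S between n5,n7
  Y(L1) = 0.000-0.5525j S between n6,n1
  Y(R2) = 0.05181+0.000j S between n5,n1
  Y(C2) = 0.000+0.001403j S between n4,n2
  Y(R3) = 0.7634+0.000j S between n5,n1
  Y(R4) = 0.0007874+0.000j S between n8,n5
  Y(R5) = 0.0002506+0.000j S between n6,n8
  Y(C3) = 0.000+0.03291j S between n7,n3
  Y(R6) = 0.001001+0.000j S between n2,n8
  Y(R7) = 0.03165+0.000j S between n1,n3
  Y(R8) = 0.0006494+0.000j S between n6,n4
  Y(C4) = 0.000+0.04027j S between n0,n3
  I1: injects 0.0024 A into n2 (from n7)
  I2: injects 0.451 A into n8 (from n1)
  Y(C5) = 0.000+0.03118j S between n6,n5
  I3: injects 0.0308 A into n1 (from n8)
  Y(R9) = 0.001689+0.000j S between n7,n2
  Y(R10) = 0.0002155+0.000j S between n2,n7
  Y(R11) = 0.05917+0.000j S between n2,n4
  V1: constraint V(n3)−V(n0) = 1.65
  V2: constraint V(n6)−V(n7) = 26.2
Assemble and solve the 10×10 MNA system:
  V(n1)=17.57+13.91j  V(n2)=14.06+14.56j  V(n3)=1.650+0.000j  V(n4)=14.07+14.57j  V(n5)=17.76+12.35j  V(n6)=14.47+15.31j  V(n7)=-11.73+15.31j  V(n8)=60.47+12.66j
  i(V1)=0.000-0.06644j  i(V2)=-0.6680-1.611j

8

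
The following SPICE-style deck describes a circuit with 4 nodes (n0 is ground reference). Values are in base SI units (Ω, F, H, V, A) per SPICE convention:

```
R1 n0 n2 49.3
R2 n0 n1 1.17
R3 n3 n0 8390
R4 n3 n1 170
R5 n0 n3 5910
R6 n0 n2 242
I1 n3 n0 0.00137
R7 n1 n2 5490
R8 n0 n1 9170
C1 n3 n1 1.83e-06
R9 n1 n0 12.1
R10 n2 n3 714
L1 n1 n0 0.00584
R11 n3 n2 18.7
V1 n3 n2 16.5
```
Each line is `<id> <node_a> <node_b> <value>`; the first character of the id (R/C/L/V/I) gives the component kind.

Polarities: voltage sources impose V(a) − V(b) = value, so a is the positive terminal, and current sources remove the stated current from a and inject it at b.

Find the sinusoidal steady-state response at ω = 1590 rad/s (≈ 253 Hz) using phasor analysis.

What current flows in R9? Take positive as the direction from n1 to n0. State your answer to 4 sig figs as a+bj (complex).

0.006597+0.003410j A

Apply KCL at each of the 3 non-ground nodes and solve the resulting linear system.
Node n1: branches {R2, R4, R7, R8, C1, R9, L1} → V_1 = 0.07982+0.04126j
Node n2: branches {R1, R6, R7, R10, R11, V1} → V_2 = -3.457-1.218j
Node n3: branches {R3, R4, R5, I1, C1, R10, R11, V1} → V_3 = 13.04-1.218j
Source currents: i(V1)=-0.9905-0.02996j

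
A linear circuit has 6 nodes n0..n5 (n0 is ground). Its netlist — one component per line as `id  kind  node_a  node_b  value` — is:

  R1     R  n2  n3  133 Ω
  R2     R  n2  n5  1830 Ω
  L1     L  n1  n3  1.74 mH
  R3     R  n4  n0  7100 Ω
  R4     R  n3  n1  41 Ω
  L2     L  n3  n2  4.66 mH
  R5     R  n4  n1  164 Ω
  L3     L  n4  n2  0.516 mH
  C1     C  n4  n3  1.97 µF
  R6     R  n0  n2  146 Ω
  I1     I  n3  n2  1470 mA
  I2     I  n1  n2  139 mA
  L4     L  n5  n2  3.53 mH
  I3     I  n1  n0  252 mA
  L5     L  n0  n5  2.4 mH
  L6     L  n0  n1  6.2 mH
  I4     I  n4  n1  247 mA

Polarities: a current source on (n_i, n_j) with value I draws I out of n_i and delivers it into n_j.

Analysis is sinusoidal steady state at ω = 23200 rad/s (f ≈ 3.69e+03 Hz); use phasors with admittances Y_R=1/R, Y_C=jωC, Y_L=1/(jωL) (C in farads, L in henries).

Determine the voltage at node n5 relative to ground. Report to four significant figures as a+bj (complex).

Apply KCL at each of the 5 non-ground nodes and solve the resulting linear system.
Node n1: branches {L1, R4, R5, I2, I3, L6, I4} → V_1 = -9.806-10.41j
Node n2: branches {R1, R2, L2, L3, R6, I1, I2, L4} → V_2 = -7.846-17.00j
Node n3: branches {R1, L1, R4, L2, C1, I1} → V_3 = -13.91-4.584j
Node n4: branches {R3, R5, L3, C1, I4} → V_4 = -5.307-39.23j
Node n5: branches {R2, L4, L5} → V_5 = -2.994-6.967j

-2.994-6.967j V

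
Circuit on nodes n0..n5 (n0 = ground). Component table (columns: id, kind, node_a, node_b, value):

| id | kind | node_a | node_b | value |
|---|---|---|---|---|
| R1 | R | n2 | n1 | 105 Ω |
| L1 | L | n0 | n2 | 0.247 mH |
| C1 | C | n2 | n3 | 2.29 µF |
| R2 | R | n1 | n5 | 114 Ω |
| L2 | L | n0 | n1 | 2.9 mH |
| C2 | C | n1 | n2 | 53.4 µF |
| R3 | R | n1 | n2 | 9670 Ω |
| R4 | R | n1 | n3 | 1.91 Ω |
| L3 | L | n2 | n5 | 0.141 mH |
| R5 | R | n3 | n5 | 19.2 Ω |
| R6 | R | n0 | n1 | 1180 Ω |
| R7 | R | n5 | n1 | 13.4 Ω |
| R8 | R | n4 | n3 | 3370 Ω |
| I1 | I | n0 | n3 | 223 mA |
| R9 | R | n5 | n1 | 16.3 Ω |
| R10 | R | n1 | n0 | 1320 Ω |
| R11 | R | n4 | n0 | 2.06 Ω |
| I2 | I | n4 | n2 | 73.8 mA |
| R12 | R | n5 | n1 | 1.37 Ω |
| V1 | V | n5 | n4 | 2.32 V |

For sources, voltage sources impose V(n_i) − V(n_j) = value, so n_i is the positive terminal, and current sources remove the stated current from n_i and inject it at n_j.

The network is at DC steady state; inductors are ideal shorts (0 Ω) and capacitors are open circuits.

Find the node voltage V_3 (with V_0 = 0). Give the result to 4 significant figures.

0.3860 V

Element admittances at DC:
  Y(R1) = 0.009524 S between n2,n1
  L1: short n0↔n2 (DC inductor)
  Y(C1) = 0.000 S between n2,n3
  Y(R2) = 0.008772 S between n1,n5
  L2: short n0↔n1 (DC inductor)
  Y(C2) = 0.000 S between n1,n2
  Y(R3) = 0.0001034 S between n1,n2
  Y(R4) = 0.5236 S between n1,n3
  L3: short n2↔n5 (DC inductor)
  Y(R5) = 0.05208 S between n3,n5
  Y(R6) = 0.0008475 S between n0,n1
  Y(R7) = 0.07463 S between n5,n1
  Y(R8) = 0.0002967 S between n4,n3
  I1: injects 0.223 A into n3 (from n0)
  Y(R9) = 0.06135 S between n5,n1
  Y(R10) = 0.0007576 S between n1,n0
  Y(R11) = 0.4854 S between n4,n0
  I2: injects 0.0738 A into n2 (from n4)
  Y(R12) = 0.7299 S between n5,n1
  V1: constraint V(n5)−V(n4) = 2.32
Assemble and solve the 9×9 MNA system:
  V(n1)=0.000  V(n2)=0.000  V(n3)=0.3860  V(n4)=-2.320  V(n5)=0.000
  i(L1)=-1.147  i(L2)=-0.2021  i(L3)=-1.073  i(V1)=-1.053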